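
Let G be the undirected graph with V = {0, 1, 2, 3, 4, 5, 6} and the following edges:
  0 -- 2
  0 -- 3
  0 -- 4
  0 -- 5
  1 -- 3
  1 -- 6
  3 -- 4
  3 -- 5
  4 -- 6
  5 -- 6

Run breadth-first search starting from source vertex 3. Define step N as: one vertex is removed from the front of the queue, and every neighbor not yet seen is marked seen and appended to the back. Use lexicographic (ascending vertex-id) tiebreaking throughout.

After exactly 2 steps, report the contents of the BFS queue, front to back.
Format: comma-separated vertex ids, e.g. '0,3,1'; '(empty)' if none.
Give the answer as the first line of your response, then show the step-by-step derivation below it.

1,4,5,2

step 1: dequeue 3; queue=[0,1,4,5]; order=3
step 2: dequeue 0; queue=[1,4,5,2]; order=3,0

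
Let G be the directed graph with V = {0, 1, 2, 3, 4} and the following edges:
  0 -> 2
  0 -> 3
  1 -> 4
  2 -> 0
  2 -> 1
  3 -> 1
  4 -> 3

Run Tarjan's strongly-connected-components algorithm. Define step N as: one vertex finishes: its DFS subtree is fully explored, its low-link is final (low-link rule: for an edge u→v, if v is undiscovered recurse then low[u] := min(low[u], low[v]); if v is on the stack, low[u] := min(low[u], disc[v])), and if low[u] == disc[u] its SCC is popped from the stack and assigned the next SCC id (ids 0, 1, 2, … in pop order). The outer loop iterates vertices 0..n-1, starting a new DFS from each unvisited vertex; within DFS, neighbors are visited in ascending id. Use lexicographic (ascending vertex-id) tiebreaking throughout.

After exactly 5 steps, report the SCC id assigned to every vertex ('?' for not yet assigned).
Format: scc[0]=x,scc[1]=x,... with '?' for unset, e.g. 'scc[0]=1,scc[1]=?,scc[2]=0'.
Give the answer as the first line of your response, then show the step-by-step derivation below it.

scc[0]=1,scc[1]=0,scc[2]=1,scc[3]=0,scc[4]=0

step 1: low=(low[0]=0,low[1]=2,low[2]=0,low[3]=2,low[4]=3); scc=(scc[0]=?,scc[1]=?,scc[2]=?,scc[3]=?,scc[4]=?)
step 2: low=(low[0]=0,low[1]=2,low[2]=0,low[3]=2,low[4]=2); scc=(scc[0]=?,scc[1]=?,scc[2]=?,scc[3]=?,scc[4]=?)
step 3: low=(low[0]=0,low[1]=2,low[2]=0,low[3]=2,low[4]=2); scc=(scc[0]=?,scc[1]=0,scc[2]=?,scc[3]=0,scc[4]=0)
step 4: low=(low[0]=0,low[1]=2,low[2]=0,low[3]=2,low[4]=2); scc=(scc[0]=?,scc[1]=0,scc[2]=?,scc[3]=0,scc[4]=0)
step 5: low=(low[0]=0,low[1]=2,low[2]=0,low[3]=2,low[4]=2); scc=(scc[0]=1,scc[1]=0,scc[2]=1,scc[3]=0,scc[4]=0)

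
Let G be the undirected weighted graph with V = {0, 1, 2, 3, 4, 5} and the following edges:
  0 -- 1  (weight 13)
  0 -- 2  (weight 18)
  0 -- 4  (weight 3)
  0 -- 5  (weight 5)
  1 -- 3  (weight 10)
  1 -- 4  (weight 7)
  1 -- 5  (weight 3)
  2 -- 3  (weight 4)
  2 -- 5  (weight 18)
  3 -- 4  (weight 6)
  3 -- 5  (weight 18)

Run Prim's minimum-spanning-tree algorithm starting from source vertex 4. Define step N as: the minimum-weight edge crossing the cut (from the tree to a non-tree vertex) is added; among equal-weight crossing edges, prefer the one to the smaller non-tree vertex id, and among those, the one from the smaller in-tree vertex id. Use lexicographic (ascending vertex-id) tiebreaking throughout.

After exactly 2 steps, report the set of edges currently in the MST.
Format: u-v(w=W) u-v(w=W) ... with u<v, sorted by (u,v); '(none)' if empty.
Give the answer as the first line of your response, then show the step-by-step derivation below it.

0-4(w=3) 0-5(w=5)

step 1: add edge 0-4 (w=3); MST = {0-4(w=3)}
step 2: add edge 0-5 (w=5); MST = {0-4(w=3) 0-5(w=5)}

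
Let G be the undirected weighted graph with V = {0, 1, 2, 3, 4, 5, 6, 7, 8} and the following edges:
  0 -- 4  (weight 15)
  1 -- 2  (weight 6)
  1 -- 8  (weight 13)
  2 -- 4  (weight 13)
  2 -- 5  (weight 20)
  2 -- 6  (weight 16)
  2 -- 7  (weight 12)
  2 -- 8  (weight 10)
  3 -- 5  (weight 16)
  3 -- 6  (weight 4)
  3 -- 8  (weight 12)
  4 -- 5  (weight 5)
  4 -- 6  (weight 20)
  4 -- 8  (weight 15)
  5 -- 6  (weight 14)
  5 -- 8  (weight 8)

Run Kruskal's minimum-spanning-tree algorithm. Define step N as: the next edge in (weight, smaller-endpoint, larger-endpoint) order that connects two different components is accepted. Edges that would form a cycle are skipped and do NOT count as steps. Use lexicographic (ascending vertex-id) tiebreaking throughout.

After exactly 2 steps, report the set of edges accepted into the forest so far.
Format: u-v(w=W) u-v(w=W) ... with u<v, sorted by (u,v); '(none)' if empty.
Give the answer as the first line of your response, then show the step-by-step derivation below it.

3-6(w=4) 4-5(w=5)

step 1: add edge 3-6 (w=4); MST = {3-6(w=4)}
step 2: add edge 4-5 (w=5); MST = {3-6(w=4) 4-5(w=5)}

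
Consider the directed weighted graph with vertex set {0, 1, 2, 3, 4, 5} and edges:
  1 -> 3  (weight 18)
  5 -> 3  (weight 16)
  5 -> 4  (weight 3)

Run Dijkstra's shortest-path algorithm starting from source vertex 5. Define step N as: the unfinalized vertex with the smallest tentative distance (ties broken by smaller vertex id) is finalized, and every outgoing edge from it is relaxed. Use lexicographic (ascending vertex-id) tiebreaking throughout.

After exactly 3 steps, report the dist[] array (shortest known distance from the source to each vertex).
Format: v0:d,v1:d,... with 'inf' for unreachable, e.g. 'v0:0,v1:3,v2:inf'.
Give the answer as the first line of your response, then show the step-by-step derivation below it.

v0:inf,v1:inf,v2:inf,v3:16,v4:3,v5:0

step 1: dist = v0:inf,v1:inf,v2:inf,v3:16,v4:3,v5:0
step 2: dist = v0:inf,v1:inf,v2:inf,v3:16,v4:3,v5:0
step 3: dist = v0:inf,v1:inf,v2:inf,v3:16,v4:3,v5:0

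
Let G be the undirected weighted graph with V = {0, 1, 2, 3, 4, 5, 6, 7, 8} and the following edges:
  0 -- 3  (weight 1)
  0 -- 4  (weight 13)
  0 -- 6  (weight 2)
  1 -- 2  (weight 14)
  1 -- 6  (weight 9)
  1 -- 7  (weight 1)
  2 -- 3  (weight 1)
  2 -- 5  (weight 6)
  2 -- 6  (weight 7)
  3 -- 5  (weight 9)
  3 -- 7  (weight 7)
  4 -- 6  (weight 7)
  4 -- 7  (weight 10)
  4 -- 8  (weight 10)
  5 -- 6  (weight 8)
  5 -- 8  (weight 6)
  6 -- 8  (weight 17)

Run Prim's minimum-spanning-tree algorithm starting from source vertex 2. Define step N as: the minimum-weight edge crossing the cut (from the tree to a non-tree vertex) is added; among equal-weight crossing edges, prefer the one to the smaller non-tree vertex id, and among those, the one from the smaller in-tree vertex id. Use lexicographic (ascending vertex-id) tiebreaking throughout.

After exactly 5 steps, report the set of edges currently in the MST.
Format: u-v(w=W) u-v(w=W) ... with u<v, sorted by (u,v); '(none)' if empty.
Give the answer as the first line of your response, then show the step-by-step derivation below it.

0-3(w=1) 0-6(w=2) 2-3(w=1) 2-5(w=6) 5-8(w=6)

step 1: add edge 2-3 (w=1); MST = {2-3(w=1)}
step 2: add edge 0-3 (w=1); MST = {0-3(w=1) 2-3(w=1)}
step 3: add edge 0-6 (w=2); MST = {0-3(w=1) 0-6(w=2) 2-3(w=1)}
step 4: add edge 2-5 (w=6); MST = {0-3(w=1) 0-6(w=2) 2-3(w=1) 2-5(w=6)}
step 5: add edge 5-8 (w=6); MST = {0-3(w=1) 0-6(w=2) 2-3(w=1) 2-5(w=6) 5-8(w=6)}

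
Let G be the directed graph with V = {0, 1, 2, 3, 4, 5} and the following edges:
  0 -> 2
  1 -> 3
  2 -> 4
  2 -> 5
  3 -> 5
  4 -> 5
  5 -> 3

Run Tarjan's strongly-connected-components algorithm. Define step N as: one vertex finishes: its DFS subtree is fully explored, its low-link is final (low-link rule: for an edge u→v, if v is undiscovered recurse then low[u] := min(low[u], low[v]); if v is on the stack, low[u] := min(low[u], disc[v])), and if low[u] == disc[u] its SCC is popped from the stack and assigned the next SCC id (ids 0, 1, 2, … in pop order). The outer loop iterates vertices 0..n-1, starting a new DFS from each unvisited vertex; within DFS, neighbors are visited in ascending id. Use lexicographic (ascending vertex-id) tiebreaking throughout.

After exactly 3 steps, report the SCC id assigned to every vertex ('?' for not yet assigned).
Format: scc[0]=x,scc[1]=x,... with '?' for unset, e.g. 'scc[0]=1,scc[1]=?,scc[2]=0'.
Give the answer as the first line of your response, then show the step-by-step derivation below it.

scc[0]=?,scc[1]=?,scc[2]=?,scc[3]=0,scc[4]=1,scc[5]=0

step 1: low=(low[0]=0,low[1]=?,low[2]=1,low[3]=3,low[4]=2,low[5]=3); scc=(scc[0]=?,scc[1]=?,scc[2]=?,scc[3]=?,scc[4]=?,scc[5]=?)
step 2: low=(low[0]=0,low[1]=?,low[2]=1,low[3]=3,low[4]=2,low[5]=3); scc=(scc[0]=?,scc[1]=?,scc[2]=?,scc[3]=0,scc[4]=?,scc[5]=0)
step 3: low=(low[0]=0,low[1]=?,low[2]=1,low[3]=3,low[4]=2,low[5]=3); scc=(scc[0]=?,scc[1]=?,scc[2]=?,scc[3]=0,scc[4]=1,scc[5]=0)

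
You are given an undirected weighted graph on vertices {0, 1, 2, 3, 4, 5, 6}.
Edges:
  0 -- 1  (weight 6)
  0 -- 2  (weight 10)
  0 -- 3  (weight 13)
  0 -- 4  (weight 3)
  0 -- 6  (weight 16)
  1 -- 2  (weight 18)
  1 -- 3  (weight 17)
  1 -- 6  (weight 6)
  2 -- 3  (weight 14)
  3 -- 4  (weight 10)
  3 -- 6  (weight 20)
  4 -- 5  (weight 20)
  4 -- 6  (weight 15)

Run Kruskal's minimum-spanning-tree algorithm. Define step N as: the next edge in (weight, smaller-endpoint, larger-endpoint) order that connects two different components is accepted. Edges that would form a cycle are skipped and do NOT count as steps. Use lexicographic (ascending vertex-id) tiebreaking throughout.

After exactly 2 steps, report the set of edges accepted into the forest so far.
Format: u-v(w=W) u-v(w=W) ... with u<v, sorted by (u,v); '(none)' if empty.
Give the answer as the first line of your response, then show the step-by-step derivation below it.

0-1(w=6) 0-4(w=3)

step 1: add edge 0-4 (w=3); MST = {0-4(w=3)}
step 2: add edge 0-1 (w=6); MST = {0-1(w=6) 0-4(w=3)}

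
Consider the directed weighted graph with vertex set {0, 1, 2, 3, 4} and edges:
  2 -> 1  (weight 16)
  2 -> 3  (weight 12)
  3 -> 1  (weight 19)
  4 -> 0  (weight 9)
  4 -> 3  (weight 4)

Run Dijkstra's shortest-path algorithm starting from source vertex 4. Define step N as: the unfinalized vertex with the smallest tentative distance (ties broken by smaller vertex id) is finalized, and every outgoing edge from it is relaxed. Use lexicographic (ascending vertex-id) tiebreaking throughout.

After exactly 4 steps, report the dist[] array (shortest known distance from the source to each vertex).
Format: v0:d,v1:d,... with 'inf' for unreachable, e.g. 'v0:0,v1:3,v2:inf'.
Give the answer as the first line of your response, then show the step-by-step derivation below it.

v0:9,v1:23,v2:inf,v3:4,v4:0

step 1: dist = v0:9,v1:inf,v2:inf,v3:4,v4:0
step 2: dist = v0:9,v1:23,v2:inf,v3:4,v4:0
step 3: dist = v0:9,v1:23,v2:inf,v3:4,v4:0
step 4: dist = v0:9,v1:23,v2:inf,v3:4,v4:0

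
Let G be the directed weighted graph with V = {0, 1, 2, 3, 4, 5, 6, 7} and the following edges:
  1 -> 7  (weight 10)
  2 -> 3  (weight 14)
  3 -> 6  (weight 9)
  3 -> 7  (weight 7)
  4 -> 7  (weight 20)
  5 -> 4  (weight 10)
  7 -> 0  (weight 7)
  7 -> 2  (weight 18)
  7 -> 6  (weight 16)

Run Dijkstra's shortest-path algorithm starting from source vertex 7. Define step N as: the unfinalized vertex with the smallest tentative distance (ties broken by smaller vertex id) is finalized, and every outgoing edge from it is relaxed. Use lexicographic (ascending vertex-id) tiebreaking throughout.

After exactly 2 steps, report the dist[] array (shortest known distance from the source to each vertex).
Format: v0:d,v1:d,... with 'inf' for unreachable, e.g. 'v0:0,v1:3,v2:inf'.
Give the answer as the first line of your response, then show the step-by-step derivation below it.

v0:7,v1:inf,v2:18,v3:inf,v4:inf,v5:inf,v6:16,v7:0

step 1: dist = v0:7,v1:inf,v2:18,v3:inf,v4:inf,v5:inf,v6:16,v7:0
step 2: dist = v0:7,v1:inf,v2:18,v3:inf,v4:inf,v5:inf,v6:16,v7:0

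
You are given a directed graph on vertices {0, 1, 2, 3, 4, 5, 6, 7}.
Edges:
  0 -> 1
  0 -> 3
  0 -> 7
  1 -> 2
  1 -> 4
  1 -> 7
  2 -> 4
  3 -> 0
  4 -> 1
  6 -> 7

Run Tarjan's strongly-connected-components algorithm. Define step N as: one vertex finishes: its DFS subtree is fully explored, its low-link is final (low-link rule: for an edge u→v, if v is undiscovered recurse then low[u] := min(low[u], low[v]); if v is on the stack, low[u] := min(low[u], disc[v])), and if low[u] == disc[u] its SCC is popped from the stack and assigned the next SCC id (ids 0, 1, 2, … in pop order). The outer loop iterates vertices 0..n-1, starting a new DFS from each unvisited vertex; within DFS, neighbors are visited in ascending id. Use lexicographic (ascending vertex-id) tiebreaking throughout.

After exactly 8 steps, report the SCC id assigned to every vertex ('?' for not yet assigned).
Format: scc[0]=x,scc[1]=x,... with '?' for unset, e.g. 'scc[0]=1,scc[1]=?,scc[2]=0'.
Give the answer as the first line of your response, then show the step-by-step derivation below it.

scc[0]=2,scc[1]=1,scc[2]=1,scc[3]=2,scc[4]=1,scc[5]=3,scc[6]=4,scc[7]=0

step 1: low=(low[0]=0,low[1]=1,low[2]=2,low[3]=?,low[4]=1,low[5]=?,low[6]=?,low[7]=?); scc=(scc[0]=?,scc[1]=?,scc[2]=?,scc[3]=?,scc[4]=?,scc[5]=?,scc[6]=?,scc[7]=?)
step 2: low=(low[0]=0,low[1]=1,low[2]=1,low[3]=?,low[4]=1,low[5]=?,low[6]=?,low[7]=?); scc=(scc[0]=?,scc[1]=?,scc[2]=?,scc[3]=?,scc[4]=?,scc[5]=?,scc[6]=?,scc[7]=?)
step 3: low=(low[0]=0,low[1]=1,low[2]=1,low[3]=?,low[4]=1,low[5]=?,low[6]=?,low[7]=4); scc=(scc[0]=?,scc[1]=?,scc[2]=?,scc[3]=?,scc[4]=?,scc[5]=?,scc[6]=?,scc[7]=0)
step 4: low=(low[0]=0,low[1]=1,low[2]=1,low[3]=?,low[4]=1,low[5]=?,low[6]=?,low[7]=4); scc=(scc[0]=?,scc[1]=1,scc[2]=1,scc[3]=?,scc[4]=1,scc[5]=?,scc[6]=?,scc[7]=0)
step 5: low=(low[0]=0,low[1]=1,low[2]=1,low[3]=0,low[4]=1,low[5]=?,low[6]=?,low[7]=4); scc=(scc[0]=?,scc[1]=1,scc[2]=1,scc[3]=?,scc[4]=1,scc[5]=?,scc[6]=?,scc[7]=0)
step 6: low=(low[0]=0,low[1]=1,low[2]=1,low[3]=0,low[4]=1,low[5]=?,low[6]=?,low[7]=4); scc=(scc[0]=2,scc[1]=1,scc[2]=1,scc[3]=2,scc[4]=1,scc[5]=?,scc[6]=?,scc[7]=0)
step 7: low=(low[0]=0,low[1]=1,low[2]=1,low[3]=0,low[4]=1,low[5]=6,low[6]=?,low[7]=4); scc=(scc[0]=2,scc[1]=1,scc[2]=1,scc[3]=2,scc[4]=1,scc[5]=3,scc[6]=?,scc[7]=0)
step 8: low=(low[0]=0,low[1]=1,low[2]=1,low[3]=0,low[4]=1,low[5]=6,low[6]=7,low[7]=4); scc=(scc[0]=2,scc[1]=1,scc[2]=1,scc[3]=2,scc[4]=1,scc[5]=3,scc[6]=4,scc[7]=0)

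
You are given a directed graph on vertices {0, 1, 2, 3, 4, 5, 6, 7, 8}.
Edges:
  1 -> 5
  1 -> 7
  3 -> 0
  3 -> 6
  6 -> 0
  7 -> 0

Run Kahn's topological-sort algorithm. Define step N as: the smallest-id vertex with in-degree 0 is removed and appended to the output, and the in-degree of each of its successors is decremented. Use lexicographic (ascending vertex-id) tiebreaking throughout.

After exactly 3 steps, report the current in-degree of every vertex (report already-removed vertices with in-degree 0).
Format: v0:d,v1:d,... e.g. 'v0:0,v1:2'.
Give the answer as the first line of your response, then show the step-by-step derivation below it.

v0:2,v1:0,v2:0,v3:0,v4:0,v5:0,v6:0,v7:0,v8:0

step 1: output 1; order=[1]; indeg=(3,0,0,0,0,0,1,0,0)
step 2: output 2; order=[1,2]; indeg=(3,0,0,0,0,0,1,0,0)
step 3: output 3; order=[1,2,3]; indeg=(2,0,0,0,0,0,0,0,0)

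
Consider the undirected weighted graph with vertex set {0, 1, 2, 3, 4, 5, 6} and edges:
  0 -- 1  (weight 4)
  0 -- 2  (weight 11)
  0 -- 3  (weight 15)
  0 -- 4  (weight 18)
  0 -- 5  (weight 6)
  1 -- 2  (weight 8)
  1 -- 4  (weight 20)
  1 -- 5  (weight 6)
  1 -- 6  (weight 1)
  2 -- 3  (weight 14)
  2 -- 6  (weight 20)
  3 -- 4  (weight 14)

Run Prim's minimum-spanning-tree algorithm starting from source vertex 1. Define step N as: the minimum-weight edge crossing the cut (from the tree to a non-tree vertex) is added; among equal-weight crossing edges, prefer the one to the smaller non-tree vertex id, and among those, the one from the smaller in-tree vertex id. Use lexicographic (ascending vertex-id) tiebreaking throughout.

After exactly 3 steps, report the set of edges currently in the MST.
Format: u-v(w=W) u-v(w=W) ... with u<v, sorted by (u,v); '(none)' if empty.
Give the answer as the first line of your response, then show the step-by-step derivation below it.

0-1(w=4) 0-5(w=6) 1-6(w=1)

step 1: add edge 1-6 (w=1); MST = {1-6(w=1)}
step 2: add edge 0-1 (w=4); MST = {0-1(w=4) 1-6(w=1)}
step 3: add edge 0-5 (w=6); MST = {0-1(w=4) 0-5(w=6) 1-6(w=1)}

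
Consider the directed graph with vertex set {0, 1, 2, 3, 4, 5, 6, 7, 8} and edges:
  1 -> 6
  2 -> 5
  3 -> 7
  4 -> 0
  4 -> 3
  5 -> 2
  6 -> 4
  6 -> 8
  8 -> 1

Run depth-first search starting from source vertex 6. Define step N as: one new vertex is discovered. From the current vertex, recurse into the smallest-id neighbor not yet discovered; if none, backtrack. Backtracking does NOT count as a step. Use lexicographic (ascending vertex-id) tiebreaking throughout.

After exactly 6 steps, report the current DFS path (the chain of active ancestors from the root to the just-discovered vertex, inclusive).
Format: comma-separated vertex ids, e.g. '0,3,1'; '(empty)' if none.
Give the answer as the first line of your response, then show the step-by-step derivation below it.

6,8

step 1: discover 6; path=6; order=6
step 2: discover 4; path=6>4; order=6,4
step 3: discover 0; path=6>4>0; order=6,4,0
step 4: discover 3; path=6>4>3; order=6,4,0,3
step 5: discover 7; path=6>4>3>7; order=6,4,0,3,7
step 6: discover 8; path=6>8; order=6,4,0,3,7,8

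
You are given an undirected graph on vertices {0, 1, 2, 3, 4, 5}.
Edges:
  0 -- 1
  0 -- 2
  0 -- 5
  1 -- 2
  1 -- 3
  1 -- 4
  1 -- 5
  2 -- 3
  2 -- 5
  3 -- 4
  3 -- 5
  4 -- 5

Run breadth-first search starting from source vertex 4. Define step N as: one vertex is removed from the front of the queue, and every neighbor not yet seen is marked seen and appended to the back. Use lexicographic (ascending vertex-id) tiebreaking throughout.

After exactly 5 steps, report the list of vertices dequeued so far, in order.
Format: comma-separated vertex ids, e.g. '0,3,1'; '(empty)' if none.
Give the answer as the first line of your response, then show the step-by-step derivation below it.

4,1,3,5,0

step 1: dequeue 4; queue=[1,3,5]; order=4
step 2: dequeue 1; queue=[3,5,0,2]; order=4,1
step 3: dequeue 3; queue=[5,0,2]; order=4,1,3
step 4: dequeue 5; queue=[0,2]; order=4,1,3,5
step 5: dequeue 0; queue=[2]; order=4,1,3,5,0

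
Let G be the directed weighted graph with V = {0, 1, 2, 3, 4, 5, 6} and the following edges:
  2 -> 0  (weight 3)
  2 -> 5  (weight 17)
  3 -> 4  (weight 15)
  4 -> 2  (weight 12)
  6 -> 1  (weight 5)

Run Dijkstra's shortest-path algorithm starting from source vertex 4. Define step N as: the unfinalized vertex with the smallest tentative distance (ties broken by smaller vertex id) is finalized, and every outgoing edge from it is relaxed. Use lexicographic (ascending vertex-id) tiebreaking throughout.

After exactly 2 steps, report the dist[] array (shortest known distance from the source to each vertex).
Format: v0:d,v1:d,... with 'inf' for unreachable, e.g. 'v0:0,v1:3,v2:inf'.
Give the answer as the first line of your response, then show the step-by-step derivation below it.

v0:15,v1:inf,v2:12,v3:inf,v4:0,v5:29,v6:inf

step 1: dist = v0:inf,v1:inf,v2:12,v3:inf,v4:0,v5:inf,v6:inf
step 2: dist = v0:15,v1:inf,v2:12,v3:inf,v4:0,v5:29,v6:inf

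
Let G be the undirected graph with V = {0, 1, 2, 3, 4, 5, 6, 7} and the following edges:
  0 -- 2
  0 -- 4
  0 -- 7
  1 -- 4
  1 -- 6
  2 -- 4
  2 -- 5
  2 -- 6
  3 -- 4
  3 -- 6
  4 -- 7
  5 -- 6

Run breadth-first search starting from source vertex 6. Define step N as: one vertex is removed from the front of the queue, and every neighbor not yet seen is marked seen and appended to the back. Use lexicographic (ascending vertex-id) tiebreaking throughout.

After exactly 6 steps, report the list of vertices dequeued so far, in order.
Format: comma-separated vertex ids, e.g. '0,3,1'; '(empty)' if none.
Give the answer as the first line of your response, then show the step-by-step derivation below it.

6,1,2,3,5,4

step 1: dequeue 6; queue=[1,2,3,5]; order=6
step 2: dequeue 1; queue=[2,3,5,4]; order=6,1
step 3: dequeue 2; queue=[3,5,4,0]; order=6,1,2
step 4: dequeue 3; queue=[5,4,0]; order=6,1,2,3
step 5: dequeue 5; queue=[4,0]; order=6,1,2,3,5
step 6: dequeue 4; queue=[0,7]; order=6,1,2,3,5,4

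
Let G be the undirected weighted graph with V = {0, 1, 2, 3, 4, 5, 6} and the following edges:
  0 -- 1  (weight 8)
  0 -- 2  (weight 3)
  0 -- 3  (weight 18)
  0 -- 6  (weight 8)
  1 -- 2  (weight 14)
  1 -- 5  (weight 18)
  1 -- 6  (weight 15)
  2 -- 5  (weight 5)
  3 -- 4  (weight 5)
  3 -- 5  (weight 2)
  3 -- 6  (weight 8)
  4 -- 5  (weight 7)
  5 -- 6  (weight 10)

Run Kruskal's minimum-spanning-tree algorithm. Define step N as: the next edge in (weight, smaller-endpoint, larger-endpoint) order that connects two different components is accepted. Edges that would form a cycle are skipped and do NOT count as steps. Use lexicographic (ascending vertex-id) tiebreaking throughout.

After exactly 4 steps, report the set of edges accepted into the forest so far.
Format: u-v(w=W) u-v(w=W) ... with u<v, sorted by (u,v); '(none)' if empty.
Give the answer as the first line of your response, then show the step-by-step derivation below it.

0-2(w=3) 2-5(w=5) 3-4(w=5) 3-5(w=2)

step 1: add edge 3-5 (w=2); MST = {3-5(w=2)}
step 2: add edge 0-2 (w=3); MST = {0-2(w=3) 3-5(w=2)}
step 3: add edge 2-5 (w=5); MST = {0-2(w=3) 2-5(w=5) 3-5(w=2)}
step 4: add edge 3-4 (w=5); MST = {0-2(w=3) 2-5(w=5) 3-4(w=5) 3-5(w=2)}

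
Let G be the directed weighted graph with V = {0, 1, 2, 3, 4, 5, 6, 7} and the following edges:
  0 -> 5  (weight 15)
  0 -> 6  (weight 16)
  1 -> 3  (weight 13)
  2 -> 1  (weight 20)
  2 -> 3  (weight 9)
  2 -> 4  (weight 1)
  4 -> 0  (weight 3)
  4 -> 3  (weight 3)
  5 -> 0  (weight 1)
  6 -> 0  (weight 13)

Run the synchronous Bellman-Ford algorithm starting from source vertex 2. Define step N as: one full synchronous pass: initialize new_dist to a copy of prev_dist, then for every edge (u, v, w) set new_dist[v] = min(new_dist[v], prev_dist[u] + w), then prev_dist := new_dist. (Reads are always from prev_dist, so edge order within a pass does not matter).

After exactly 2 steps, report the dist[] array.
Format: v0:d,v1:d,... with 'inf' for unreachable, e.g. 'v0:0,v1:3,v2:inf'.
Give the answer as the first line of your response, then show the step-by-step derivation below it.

v0:4,v1:20,v2:0,v3:4,v4:1,v5:inf,v6:inf,v7:inf

step 1: dist = v0:inf,v1:20,v2:0,v3:9,v4:1,v5:inf,v6:inf,v7:inf
step 2: dist = v0:4,v1:20,v2:0,v3:4,v4:1,v5:inf,v6:inf,v7:inf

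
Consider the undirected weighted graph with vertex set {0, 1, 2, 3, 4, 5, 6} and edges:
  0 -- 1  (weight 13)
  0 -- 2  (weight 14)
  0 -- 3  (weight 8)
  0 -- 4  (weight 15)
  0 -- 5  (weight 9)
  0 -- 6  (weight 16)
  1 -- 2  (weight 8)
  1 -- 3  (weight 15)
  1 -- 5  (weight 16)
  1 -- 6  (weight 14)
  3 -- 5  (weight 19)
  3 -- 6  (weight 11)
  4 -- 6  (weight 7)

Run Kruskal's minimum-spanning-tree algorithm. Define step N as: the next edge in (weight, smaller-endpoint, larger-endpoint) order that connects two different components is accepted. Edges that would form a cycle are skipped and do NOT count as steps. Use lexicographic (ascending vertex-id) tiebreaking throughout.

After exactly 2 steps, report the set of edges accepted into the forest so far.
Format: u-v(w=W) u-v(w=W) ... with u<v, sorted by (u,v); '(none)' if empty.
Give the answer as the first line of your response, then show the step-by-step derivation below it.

0-3(w=8) 4-6(w=7)

step 1: add edge 4-6 (w=7); MST = {4-6(w=7)}
step 2: add edge 0-3 (w=8); MST = {0-3(w=8) 4-6(w=7)}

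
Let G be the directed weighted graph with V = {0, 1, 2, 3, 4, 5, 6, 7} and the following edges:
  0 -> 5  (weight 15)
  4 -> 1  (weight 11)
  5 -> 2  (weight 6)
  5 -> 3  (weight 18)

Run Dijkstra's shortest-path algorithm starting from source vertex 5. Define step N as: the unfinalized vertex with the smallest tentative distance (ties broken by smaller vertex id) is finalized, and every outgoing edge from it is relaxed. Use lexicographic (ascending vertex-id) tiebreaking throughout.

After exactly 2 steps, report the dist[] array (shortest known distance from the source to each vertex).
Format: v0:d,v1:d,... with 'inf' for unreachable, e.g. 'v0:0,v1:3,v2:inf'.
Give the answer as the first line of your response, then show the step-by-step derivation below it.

v0:inf,v1:inf,v2:6,v3:18,v4:inf,v5:0,v6:inf,v7:inf

step 1: dist = v0:inf,v1:inf,v2:6,v3:18,v4:inf,v5:0,v6:inf,v7:inf
step 2: dist = v0:inf,v1:inf,v2:6,v3:18,v4:inf,v5:0,v6:inf,v7:inf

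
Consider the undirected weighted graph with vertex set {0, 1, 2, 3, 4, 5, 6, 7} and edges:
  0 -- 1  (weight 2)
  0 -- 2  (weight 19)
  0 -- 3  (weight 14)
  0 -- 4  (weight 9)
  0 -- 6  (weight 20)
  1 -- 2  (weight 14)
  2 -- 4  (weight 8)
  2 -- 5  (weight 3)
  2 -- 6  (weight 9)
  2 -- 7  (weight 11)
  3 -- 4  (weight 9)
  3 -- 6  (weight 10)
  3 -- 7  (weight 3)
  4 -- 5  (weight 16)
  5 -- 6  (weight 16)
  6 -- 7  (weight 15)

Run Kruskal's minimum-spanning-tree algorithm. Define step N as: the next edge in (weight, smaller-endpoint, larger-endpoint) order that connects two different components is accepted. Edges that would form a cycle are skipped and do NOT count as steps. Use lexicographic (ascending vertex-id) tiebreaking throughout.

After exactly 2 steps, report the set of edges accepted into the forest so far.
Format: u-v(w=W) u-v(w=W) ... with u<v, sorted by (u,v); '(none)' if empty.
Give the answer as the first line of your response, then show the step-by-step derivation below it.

0-1(w=2) 2-5(w=3)

step 1: add edge 0-1 (w=2); MST = {0-1(w=2)}
step 2: add edge 2-5 (w=3); MST = {0-1(w=2) 2-5(w=3)}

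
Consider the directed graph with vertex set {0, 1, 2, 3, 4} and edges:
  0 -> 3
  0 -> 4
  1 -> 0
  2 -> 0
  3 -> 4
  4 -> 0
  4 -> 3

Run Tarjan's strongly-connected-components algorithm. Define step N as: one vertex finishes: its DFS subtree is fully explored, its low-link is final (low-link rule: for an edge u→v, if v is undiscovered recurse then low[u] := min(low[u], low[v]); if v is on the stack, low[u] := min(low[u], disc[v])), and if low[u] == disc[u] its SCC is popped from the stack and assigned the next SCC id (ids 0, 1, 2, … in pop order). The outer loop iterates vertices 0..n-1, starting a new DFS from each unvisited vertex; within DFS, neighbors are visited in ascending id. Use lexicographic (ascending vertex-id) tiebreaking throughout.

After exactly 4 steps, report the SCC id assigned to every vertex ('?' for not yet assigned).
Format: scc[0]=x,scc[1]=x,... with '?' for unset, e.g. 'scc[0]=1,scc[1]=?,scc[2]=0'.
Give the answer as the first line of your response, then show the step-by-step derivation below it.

scc[0]=0,scc[1]=1,scc[2]=?,scc[3]=0,scc[4]=0

step 1: low=(low[0]=0,low[1]=?,low[2]=?,low[3]=1,low[4]=0); scc=(scc[0]=?,scc[1]=?,scc[2]=?,scc[3]=?,scc[4]=?)
step 2: low=(low[0]=0,low[1]=?,low[2]=?,low[3]=0,low[4]=0); scc=(scc[0]=?,scc[1]=?,scc[2]=?,scc[3]=?,scc[4]=?)
step 3: low=(low[0]=0,low[1]=?,low[2]=?,low[3]=0,low[4]=0); scc=(scc[0]=0,scc[1]=?,scc[2]=?,scc[3]=0,scc[4]=0)
step 4: low=(low[0]=0,low[1]=3,low[2]=?,low[3]=0,low[4]=0); scc=(scc[0]=0,scc[1]=1,scc[2]=?,scc[3]=0,scc[4]=0)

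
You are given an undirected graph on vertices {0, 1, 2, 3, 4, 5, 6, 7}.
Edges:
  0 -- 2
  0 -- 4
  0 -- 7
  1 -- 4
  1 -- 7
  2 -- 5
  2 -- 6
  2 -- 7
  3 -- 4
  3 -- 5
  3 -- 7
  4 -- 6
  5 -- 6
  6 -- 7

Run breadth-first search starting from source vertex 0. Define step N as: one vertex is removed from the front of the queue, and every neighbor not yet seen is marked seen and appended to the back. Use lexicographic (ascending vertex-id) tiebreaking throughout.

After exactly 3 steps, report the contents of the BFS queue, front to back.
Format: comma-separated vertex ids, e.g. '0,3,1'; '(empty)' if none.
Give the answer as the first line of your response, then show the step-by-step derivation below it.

7,5,6,1,3

step 1: dequeue 0; queue=[2,4,7]; order=0
step 2: dequeue 2; queue=[4,7,5,6]; order=0,2
step 3: dequeue 4; queue=[7,5,6,1,3]; order=0,2,4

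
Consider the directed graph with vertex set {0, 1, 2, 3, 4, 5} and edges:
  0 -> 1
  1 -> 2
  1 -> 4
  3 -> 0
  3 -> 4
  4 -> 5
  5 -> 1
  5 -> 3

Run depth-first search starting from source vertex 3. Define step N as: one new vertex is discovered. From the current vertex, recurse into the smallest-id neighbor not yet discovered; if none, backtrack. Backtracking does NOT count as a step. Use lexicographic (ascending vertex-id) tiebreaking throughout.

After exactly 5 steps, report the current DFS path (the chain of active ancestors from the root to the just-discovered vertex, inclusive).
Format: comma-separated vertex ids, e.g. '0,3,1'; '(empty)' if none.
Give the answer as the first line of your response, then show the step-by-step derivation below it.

3,0,1,4

step 1: discover 3; path=3; order=3
step 2: discover 0; path=3>0; order=3,0
step 3: discover 1; path=3>0>1; order=3,0,1
step 4: discover 2; path=3>0>1>2; order=3,0,1,2
step 5: discover 4; path=3>0>1>4; order=3,0,1,2,4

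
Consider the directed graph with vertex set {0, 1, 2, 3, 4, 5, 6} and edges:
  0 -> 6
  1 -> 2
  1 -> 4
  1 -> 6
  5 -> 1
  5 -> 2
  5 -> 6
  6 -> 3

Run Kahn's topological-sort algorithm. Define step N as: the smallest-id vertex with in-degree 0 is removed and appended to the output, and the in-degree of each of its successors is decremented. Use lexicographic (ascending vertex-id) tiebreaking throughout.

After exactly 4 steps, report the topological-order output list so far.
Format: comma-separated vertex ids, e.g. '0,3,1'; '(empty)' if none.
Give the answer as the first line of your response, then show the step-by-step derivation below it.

0,5,1,2

step 1: output 0; order=[0]; indeg=(0,1,2,1,1,0,2)
step 2: output 5; order=[0,5]; indeg=(0,0,1,1,1,0,1)
step 3: output 1; order=[0,5,1]; indeg=(0,0,0,1,0,0,0)
step 4: output 2; order=[0,5,1,2]; indeg=(0,0,0,1,0,0,0)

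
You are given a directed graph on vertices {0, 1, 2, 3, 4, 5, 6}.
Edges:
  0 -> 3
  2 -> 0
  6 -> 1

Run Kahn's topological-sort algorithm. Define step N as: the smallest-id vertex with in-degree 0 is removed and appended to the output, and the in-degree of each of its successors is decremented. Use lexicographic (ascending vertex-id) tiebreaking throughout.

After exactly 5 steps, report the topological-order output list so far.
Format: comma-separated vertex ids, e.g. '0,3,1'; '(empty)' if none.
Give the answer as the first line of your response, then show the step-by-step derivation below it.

2,0,3,4,5

step 1: output 2; order=[2]; indeg=(0,1,0,1,0,0,0)
step 2: output 0; order=[2,0]; indeg=(0,1,0,0,0,0,0)
step 3: output 3; order=[2,0,3]; indeg=(0,1,0,0,0,0,0)
step 4: output 4; order=[2,0,3,4]; indeg=(0,1,0,0,0,0,0)
step 5: output 5; order=[2,0,3,4,5]; indeg=(0,1,0,0,0,0,0)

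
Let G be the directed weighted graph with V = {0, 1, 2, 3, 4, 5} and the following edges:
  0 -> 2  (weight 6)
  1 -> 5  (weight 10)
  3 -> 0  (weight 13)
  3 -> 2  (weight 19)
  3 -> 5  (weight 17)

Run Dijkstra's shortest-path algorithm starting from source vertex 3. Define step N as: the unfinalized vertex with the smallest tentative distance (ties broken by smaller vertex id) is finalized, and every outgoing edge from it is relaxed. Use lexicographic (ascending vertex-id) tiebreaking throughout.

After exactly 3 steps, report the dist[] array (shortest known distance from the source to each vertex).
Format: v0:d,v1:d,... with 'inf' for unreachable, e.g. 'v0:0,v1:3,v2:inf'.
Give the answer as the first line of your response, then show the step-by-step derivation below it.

v0:13,v1:inf,v2:19,v3:0,v4:inf,v5:17

step 1: dist = v0:13,v1:inf,v2:19,v3:0,v4:inf,v5:17
step 2: dist = v0:13,v1:inf,v2:19,v3:0,v4:inf,v5:17
step 3: dist = v0:13,v1:inf,v2:19,v3:0,v4:inf,v5:17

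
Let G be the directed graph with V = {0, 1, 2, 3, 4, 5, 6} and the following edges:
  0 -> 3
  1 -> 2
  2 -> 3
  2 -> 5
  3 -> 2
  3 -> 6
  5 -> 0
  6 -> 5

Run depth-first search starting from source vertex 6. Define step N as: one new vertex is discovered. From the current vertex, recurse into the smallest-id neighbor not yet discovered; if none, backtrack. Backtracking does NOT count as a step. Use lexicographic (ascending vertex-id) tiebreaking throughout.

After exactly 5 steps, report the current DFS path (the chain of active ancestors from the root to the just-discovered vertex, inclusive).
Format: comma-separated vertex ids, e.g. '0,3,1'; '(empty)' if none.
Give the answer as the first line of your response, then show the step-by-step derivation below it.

6,5,0,3,2

step 1: discover 6; path=6; order=6
step 2: discover 5; path=6>5; order=6,5
step 3: discover 0; path=6>5>0; order=6,5,0
step 4: discover 3; path=6>5>0>3; order=6,5,0,3
step 5: discover 2; path=6>5>0>3>2; order=6,5,0,3,2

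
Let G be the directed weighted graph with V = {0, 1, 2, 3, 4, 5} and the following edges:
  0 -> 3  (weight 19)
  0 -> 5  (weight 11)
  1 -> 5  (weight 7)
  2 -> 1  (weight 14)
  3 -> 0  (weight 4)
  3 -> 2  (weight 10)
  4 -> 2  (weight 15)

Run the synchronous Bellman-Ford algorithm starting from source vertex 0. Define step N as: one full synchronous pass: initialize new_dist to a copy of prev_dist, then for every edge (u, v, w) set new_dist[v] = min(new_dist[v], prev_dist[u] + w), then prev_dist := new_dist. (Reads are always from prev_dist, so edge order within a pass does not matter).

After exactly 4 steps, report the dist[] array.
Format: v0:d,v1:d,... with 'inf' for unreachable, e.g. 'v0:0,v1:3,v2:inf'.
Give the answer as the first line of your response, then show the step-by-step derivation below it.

v0:0,v1:43,v2:29,v3:19,v4:inf,v5:11

step 1: dist = v0:0,v1:inf,v2:inf,v3:19,v4:inf,v5:11
step 2: dist = v0:0,v1:inf,v2:29,v3:19,v4:inf,v5:11
step 3: dist = v0:0,v1:43,v2:29,v3:19,v4:inf,v5:11
step 4: dist = v0:0,v1:43,v2:29,v3:19,v4:inf,v5:11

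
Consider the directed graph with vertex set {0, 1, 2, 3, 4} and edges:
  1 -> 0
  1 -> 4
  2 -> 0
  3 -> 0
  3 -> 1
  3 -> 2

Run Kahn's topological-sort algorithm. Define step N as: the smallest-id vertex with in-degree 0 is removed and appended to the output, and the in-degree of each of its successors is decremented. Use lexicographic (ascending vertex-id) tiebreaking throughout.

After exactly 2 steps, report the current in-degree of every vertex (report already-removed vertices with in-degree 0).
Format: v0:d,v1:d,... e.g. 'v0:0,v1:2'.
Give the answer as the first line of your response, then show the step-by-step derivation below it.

v0:1,v1:0,v2:0,v3:0,v4:0

step 1: output 3; order=[3]; indeg=(2,0,0,0,1)
step 2: output 1; order=[3,1]; indeg=(1,0,0,0,0)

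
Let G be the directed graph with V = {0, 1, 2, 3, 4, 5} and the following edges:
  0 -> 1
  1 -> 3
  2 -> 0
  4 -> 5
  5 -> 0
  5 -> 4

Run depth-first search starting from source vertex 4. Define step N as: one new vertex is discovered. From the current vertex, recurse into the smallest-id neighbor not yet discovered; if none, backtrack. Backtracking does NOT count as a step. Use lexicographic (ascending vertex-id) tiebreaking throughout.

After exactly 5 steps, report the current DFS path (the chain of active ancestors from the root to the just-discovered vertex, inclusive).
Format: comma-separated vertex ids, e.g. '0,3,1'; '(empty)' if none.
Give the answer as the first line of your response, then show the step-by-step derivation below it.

4,5,0,1,3

step 1: discover 4; path=4; order=4
step 2: discover 5; path=4>5; order=4,5
step 3: discover 0; path=4>5>0; order=4,5,0
step 4: discover 1; path=4>5>0>1; order=4,5,0,1
step 5: discover 3; path=4>5>0>1>3; order=4,5,0,1,3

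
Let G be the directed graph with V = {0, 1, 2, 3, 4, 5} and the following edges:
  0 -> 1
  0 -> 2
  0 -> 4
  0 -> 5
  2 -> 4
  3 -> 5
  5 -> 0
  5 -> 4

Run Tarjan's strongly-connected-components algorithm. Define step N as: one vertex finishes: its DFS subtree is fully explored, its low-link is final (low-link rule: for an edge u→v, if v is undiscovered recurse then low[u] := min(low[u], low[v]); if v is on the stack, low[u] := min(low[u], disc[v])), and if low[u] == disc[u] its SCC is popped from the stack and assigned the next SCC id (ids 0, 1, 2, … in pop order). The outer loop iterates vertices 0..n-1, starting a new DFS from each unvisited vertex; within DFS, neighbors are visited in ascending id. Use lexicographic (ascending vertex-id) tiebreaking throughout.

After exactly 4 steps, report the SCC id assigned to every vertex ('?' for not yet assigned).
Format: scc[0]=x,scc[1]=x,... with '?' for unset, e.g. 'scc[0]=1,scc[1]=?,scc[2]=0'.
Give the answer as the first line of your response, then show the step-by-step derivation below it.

scc[0]=?,scc[1]=0,scc[2]=2,scc[3]=?,scc[4]=1,scc[5]=?

step 1: low=(low[0]=0,low[1]=1,low[2]=?,low[3]=?,low[4]=?,low[5]=?); scc=(scc[0]=?,scc[1]=0,scc[2]=?,scc[3]=?,scc[4]=?,scc[5]=?)
step 2: low=(low[0]=0,low[1]=1,low[2]=2,low[3]=?,low[4]=3,low[5]=?); scc=(scc[0]=?,scc[1]=0,scc[2]=?,scc[3]=?,scc[4]=1,scc[5]=?)
step 3: low=(low[0]=0,low[1]=1,low[2]=2,low[3]=?,low[4]=3,low[5]=?); scc=(scc[0]=?,scc[1]=0,scc[2]=2,scc[3]=?,scc[4]=1,scc[5]=?)
step 4: low=(low[0]=0,low[1]=1,low[2]=2,low[3]=?,low[4]=3,low[5]=0); scc=(scc[0]=?,scc[1]=0,scc[2]=2,scc[3]=?,scc[4]=1,scc[5]=?)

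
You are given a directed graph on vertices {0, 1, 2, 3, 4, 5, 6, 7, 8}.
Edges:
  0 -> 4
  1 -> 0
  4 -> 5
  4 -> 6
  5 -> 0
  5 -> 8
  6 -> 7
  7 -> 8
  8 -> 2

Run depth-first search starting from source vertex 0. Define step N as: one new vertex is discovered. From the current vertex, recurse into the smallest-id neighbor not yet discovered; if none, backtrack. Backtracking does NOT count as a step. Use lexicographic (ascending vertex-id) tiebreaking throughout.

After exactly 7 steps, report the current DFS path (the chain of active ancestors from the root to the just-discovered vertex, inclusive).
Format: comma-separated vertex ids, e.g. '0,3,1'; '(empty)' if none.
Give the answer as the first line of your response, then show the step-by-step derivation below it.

0,4,6,7

step 1: discover 0; path=0; order=0
step 2: discover 4; path=0>4; order=0,4
step 3: discover 5; path=0>4>5; order=0,4,5
step 4: discover 8; path=0>4>5>8; order=0,4,5,8
step 5: discover 2; path=0>4>5>8>2; order=0,4,5,8,2
step 6: discover 6; path=0>4>6; order=0,4,5,8,2,6
step 7: discover 7; path=0>4>6>7; order=0,4,5,8,2,6,7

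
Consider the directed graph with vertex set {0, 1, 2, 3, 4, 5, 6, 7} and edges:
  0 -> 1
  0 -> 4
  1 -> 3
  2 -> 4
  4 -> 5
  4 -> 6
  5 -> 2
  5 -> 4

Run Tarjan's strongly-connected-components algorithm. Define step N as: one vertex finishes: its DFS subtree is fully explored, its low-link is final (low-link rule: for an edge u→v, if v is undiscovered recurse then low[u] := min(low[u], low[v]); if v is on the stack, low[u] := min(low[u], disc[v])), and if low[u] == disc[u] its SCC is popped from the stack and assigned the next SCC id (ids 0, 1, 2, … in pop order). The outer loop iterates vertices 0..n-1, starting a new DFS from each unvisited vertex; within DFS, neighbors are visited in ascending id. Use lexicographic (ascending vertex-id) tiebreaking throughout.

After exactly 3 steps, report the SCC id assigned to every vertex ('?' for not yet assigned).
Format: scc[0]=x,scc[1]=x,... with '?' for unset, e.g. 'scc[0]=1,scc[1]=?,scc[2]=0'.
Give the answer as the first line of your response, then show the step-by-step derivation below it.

scc[0]=?,scc[1]=1,scc[2]=?,scc[3]=0,scc[4]=?,scc[5]=?,scc[6]=?,scc[7]=?

step 1: low=(low[0]=0,low[1]=1,low[2]=?,low[3]=2,low[4]=?,low[5]=?,low[6]=?,low[7]=?); scc=(scc[0]=?,scc[1]=?,scc[2]=?,scc[3]=0,scc[4]=?,scc[5]=?,scc[6]=?,scc[7]=?)
step 2: low=(low[0]=0,low[1]=1,low[2]=?,low[3]=2,low[4]=?,low[5]=?,low[6]=?,low[7]=?); scc=(scc[0]=?,scc[1]=1,scc[2]=?,scc[3]=0,scc[4]=?,scc[5]=?,scc[6]=?,scc[7]=?)
step 3: low=(low[0]=0,low[1]=1,low[2]=3,low[3]=2,low[4]=3,low[5]=4,low[6]=?,low[7]=?); scc=(scc[0]=?,scc[1]=1,scc[2]=?,scc[3]=0,scc[4]=?,scc[5]=?,scc[6]=?,scc[7]=?)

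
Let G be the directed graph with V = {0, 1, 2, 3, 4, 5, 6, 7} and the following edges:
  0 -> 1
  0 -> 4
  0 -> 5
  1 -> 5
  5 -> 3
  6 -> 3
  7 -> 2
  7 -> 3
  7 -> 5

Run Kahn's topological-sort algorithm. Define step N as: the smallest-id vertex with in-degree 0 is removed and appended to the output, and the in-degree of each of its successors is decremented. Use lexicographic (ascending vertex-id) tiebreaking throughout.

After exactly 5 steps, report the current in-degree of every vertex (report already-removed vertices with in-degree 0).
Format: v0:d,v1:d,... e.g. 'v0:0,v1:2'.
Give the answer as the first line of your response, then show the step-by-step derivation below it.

v0:0,v1:0,v2:0,v3:1,v4:0,v5:0,v6:0,v7:0

step 1: output 0; order=[0]; indeg=(0,0,1,3,0,2,0,0)
step 2: output 1; order=[0,1]; indeg=(0,0,1,3,0,1,0,0)
step 3: output 4; order=[0,1,4]; indeg=(0,0,1,3,0,1,0,0)
step 4: output 6; order=[0,1,4,6]; indeg=(0,0,1,2,0,1,0,0)
step 5: output 7; order=[0,1,4,6,7]; indeg=(0,0,0,1,0,0,0,0)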